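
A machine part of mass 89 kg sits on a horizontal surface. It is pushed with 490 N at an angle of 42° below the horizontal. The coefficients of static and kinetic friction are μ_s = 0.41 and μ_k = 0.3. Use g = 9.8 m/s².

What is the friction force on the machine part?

The vertical component of P adds to the normal force: N = m g + P sin α = 872.2 + 327.9 = 1200 N.
Horizontally, friction must balance P cos α = 364.1 N.
μ_s N = 0.41 × 1200 = 492 N.
364.1 ≤ 492 N → static; friction equals the required 364 N.

f ≈ 364 N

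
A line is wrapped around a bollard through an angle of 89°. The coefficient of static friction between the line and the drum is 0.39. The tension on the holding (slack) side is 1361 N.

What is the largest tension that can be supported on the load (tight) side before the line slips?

At impending slip the capstan equation gives T₂/T₁ = e^{μβ} with β in radians.
β = 89° × π/180 = 1.553 rad.
e^{μβ} = e^{0.39×1.553} = 1.833.
T₂ = T₁ · e^{μβ} = 1361 × 1.833 = 2490 N.

T_max ≈ 2490 N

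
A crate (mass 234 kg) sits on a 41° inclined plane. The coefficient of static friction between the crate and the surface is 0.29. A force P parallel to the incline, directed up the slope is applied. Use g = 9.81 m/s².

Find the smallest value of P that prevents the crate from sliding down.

P_min ≈ 1000 N

The crate tends to slide down (tan θ > μ_s), so at the point of impending slip friction acts up-slope at its limit: f = μ_s N.
P is parallel to the surface, so N = m g cos θ = 1730 N.
Along the incline: P + μ_s N = m g sin θ, so P = 1510 − 0.29×1730 = 1000 N.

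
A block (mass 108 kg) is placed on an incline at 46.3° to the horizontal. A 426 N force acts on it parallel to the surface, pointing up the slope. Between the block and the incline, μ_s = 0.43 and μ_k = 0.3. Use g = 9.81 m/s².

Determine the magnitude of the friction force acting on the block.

Perpendicular to the surface, N = m g cos θ = 108·9.81·cos 46.3° = 732 N.
For equilibrium along the incline the friction force must supply f = m g sin θ − P = 766 − 426 = 340 N (positive meaning up-slope).
Static friction can supply at most μ_s N = 314.7 N.
|340| exceeds 314.7 N, so the block slips down-slope; friction is kinetic, f = μ_k N = 0.3×732 = 220 N.

f ≈ 220 N (up the incline)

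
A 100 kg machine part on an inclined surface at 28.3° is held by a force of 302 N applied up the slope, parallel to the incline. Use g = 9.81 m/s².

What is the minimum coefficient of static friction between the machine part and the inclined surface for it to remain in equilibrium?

μ_s,min ≈ 0.189

N = m g cos θ = 863.7 N.
Friction must make up the shortfall along the incline: f = m g sin θ − P = 465.1 − 302 = 163.1 N.
At the threshold f = μ_s N, so μ_s,min = 163.1/863.7 = 0.189.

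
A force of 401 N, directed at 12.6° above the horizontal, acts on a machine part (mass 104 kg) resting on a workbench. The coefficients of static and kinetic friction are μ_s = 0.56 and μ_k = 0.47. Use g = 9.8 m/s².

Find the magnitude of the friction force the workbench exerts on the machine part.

f ≈ 391 N

The vertical component of P reduces the normal force: N = m g − P sin α = 1019 − 87.48 = 931.7 N.
For equilibrium, f = P cos α = 401×cos 12.6° = 391.3 N.
The static-friction limit is μ_s N = 521.8 N.
Since 391.3 N does not exceed the limit, the machine part stays at rest and f = 391 N.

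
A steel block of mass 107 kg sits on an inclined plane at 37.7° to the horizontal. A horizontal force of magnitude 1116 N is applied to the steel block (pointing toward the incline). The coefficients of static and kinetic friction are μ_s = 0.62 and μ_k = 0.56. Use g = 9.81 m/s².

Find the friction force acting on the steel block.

Resolve perpendicular to the incline: N = m g cos θ + P sin θ = 107×9.81×cos 37.7° + 1116×sin 37.7° = 1513 N.
Along the incline, the net driving force (taking up-slope positive) is P cos θ − m g sin θ = 883 − 641.9 = 241.1 N, so equilibrium requires friction f = -241.1 N (down-slope).
Maximum static friction: μ_s N = 0.62 × 1513 = 938.1 N.
Since 241.1 N is within the 938.1 N limit, the steel block stays put and friction is exactly 241 N.

f ≈ 241 N (down the incline)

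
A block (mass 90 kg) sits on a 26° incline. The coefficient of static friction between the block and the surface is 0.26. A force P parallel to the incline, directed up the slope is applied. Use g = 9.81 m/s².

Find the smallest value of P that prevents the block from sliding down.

P_min ≈ 181 N

The block tends to slide down (tan θ > μ_s), so at the point of impending slip friction acts up-slope at its limit: f = μ_s N.
P is parallel to the surface, so N = m g cos θ = 794 N.
Along the incline: P + μ_s N = m g sin θ, so P = 387 − 0.26×794 = 181 N.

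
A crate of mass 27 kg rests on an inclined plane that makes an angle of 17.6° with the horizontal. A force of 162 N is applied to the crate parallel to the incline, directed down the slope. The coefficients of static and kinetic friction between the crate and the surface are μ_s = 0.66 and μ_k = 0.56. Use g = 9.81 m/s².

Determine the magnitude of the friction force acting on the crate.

f ≈ 141 N (up the incline)

Perpendicular to the surface, N = m g cos θ = 27·9.81·cos 17.6° = 252.5 N.
The friction needed for equilibrium is m g sin θ + P = 80.09 + 162 = 242.1 N, measured positive up-slope.
Static friction can supply at most μ_s N = 166.6 N.
|242.1| exceeds 166.6 N, so the crate slips down-slope; friction is kinetic, f = μ_k N = 0.56×252.5 = 141 N.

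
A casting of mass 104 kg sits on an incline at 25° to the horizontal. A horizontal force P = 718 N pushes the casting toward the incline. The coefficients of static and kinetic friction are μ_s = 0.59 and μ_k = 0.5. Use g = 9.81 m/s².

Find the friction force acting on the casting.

f ≈ 220 N (down the incline)

The horizontal push has a component P sin θ into the surface, so N = m g cos θ + P sin θ = 924.7 + 303.4 = 1228 N.
Parallel to the incline: P cos θ − m g sin θ = 650.7 − 431.2 = 219.6 N; the friction needed to balance this is 219.6 N acting down the slope.
The limit of static friction is μ_s N = 724.6 N.
|f_req| = 219.6 ≤ 724.6 N → the casting is in equilibrium; friction equals the required value.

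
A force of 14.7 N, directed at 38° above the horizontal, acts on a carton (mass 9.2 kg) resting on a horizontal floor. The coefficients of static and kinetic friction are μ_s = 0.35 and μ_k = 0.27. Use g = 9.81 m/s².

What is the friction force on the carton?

The vertical component of P reduces the normal force: N = m g − P sin α = 90.25 − 9.05 = 81.2 N.
The horizontal driving force is P cos α = 11.58 N, so equilibrium needs friction f = 11.58 N.
μ_s N = 0.35 × 81.2 = 28.42 N.
11.58 ≤ 28.42 N → static; friction equals the required 11.6 N.

f ≈ 11.6 N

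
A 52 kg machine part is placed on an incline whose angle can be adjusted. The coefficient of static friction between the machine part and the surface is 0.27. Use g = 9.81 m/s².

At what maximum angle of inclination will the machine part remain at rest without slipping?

At the slip threshold, m g sin θ = μ_s · m g cos θ, so tan θ = μ_s.
θ_max = arctan(0.27) = 15.1°.

θ_max ≈ 15.1°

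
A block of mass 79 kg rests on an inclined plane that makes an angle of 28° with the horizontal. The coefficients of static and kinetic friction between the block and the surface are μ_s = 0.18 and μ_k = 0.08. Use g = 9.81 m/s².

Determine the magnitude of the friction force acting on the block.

Perpendicular to the surface, N = m g cos θ = 79·9.81·cos 28° = 684.3 N.
Along the slope the weight component is m g sin θ = 363.8 N; friction must supply exactly this, acting up-slope.
Maximum static friction available: μ_s N = 0.18 × 684.3 = 123.2 N.
Since |363.8| > 123.2 N, static friction cannot hold it; the block slides down the incline and kinetic friction applies: f = μ_k N = 0.08 × 684.3 = 54.7 N.

f ≈ 54.7 N (up the incline)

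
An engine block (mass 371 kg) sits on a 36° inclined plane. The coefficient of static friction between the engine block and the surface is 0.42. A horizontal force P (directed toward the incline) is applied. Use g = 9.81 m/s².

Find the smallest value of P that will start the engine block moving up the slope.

At impending motion up the slope, friction acts down-slope at its limit: f = μ_s N.
Perpendicular to the incline: N = m g cos θ + P sin θ.
Along the incline: P cos θ = m g sin θ + μ_s N = m g sin θ + μ_s (m g cos θ + P sin θ).
Solving, P (cos θ − μ_s sin θ) = m g (sin θ + μ_s cos θ), so P = 371×9.81×(sin 36° + 0.42 cos 36°)/(cos 36° − 0.42 sin 36°) = 3640×0.9276/0.5621 = 6010 N.

P ≈ 6010 N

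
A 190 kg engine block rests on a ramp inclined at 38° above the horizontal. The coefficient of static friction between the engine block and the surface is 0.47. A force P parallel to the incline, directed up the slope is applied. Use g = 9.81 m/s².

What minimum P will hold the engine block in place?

P_min ≈ 457 N

The engine block tends to slide down (tan θ > μ_s), so at the point of impending slip friction acts up-slope at its limit: f = μ_s N.
P is parallel to the surface, so N = m g cos θ = 1470 N.
Along the incline: P + μ_s N = m g sin θ, so P = 1150 − 0.47×1470 = 457 N.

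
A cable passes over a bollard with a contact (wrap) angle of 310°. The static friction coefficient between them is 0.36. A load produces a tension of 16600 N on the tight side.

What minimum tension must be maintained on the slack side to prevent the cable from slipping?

Capstan equation at impending slip: T_tight/T_slack = e^{μβ}.
β = 310° = 5.411 rad; e^{μβ} = e^{0.36×5.411} = 7.013.
T_slack = T_tight / e^{μβ} = 16600 / 7.013 = 2370 N.

T_min ≈ 2370 N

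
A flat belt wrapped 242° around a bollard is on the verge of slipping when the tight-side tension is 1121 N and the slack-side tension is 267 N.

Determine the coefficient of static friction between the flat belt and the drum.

T₂/T₁ = e^{μβ} → μ = ln(T₂/T₁)/β.
β = 242° = 4.224 rad.
μ = ln(1121/267)/4.224 = ln(4.199)/4.224 = 0.34.

μ ≈ 0.34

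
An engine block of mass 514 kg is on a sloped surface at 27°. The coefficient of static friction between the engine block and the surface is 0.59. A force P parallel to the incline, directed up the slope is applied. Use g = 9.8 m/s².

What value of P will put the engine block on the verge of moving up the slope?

P ≈ 4930 N

At impending motion up the slope, friction acts down-slope at its limit: f = μ_s N.
P is parallel to the surface, so N = m g cos θ = 4490 N.
Along the incline: P = m g sin θ + μ_s N = 2290 + 0.59×4490 = 4930 N.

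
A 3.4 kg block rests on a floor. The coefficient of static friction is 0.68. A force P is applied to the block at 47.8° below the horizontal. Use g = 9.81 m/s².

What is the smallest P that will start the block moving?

P ≈ 135 N

N = m g + P sin α (the push presses the block into the floor).
At impending slip, P cos α = μ_s N = μ_s (m g + P sin α).
Solving: P (cos α − μ_s sin α) = μ_s m g → P = 0.68×33.4/(cos 47.8° − 0.68 sin 47.8°) = 22.7/0.168 = 135 N.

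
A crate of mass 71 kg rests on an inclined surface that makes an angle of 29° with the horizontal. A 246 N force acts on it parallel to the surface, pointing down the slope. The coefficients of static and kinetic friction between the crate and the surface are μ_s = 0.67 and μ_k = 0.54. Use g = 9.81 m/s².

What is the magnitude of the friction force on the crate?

f ≈ 329 N (up the incline)

Normal force: N = m g cos θ = 71 × 9.81 × cos 29° = 609.2 N.
Parallel to the incline, ΣF = 0 gives f = m g sin θ + P = 337.7 + 246 = 583.7 N (up-slope positive).
Static friction can supply at most μ_s N = 408.2 N.
Since |583.7| > 408.2 N, static friction cannot hold it; the crate slides down the incline and kinetic friction applies: f = μ_k N = 0.54 × 609.2 = 329 N.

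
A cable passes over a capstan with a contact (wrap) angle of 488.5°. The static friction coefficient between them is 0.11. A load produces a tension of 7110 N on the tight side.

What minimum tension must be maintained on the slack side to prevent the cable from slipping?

T_min ≈ 2780 N

Capstan equation at impending slip: T_tight/T_slack = e^{μβ}.
β = 488.5° = 8.526 rad; e^{μβ} = e^{0.11×8.526} = 2.554.
T_slack = T_tight / e^{μβ} = 7110 / 2.554 = 2780 N.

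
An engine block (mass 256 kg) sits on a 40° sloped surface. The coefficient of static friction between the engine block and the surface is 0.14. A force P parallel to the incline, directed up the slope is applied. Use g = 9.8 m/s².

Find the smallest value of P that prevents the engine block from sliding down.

The engine block tends to slide down (tan θ > μ_s), so at the point of impending slip friction acts up-slope at its limit: f = μ_s N.
P is parallel to the surface, so N = m g cos θ = 1920 N.
Along the incline: P + μ_s N = m g sin θ, so P = 1610 − 0.14×1920 = 1340 N.

P_min ≈ 1340 N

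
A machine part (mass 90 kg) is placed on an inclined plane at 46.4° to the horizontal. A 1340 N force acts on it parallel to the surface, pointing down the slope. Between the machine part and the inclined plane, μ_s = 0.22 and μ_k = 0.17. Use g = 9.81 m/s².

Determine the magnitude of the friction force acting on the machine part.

f ≈ 104 N (up the incline)

Normal force: N = m g cos θ = 90 × 9.81 × cos 46.4° = 608.9 N.
Parallel to the incline, ΣF = 0 gives f = m g sin θ + P = 639.4 + 1340 = 1979 N (up-slope positive).
Static friction can supply at most μ_s N = 134 N.
Since |1979| > 134 N, static friction cannot hold it; the machine part slides down the incline and kinetic friction applies: f = μ_k N = 0.17 × 608.9 = 104 N.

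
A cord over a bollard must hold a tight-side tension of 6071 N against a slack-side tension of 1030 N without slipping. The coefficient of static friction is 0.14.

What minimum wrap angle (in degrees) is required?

T₂/T₁ = e^{μβ} → β = ln(T₂/T₁)/μ.
β = ln(6071/1030)/0.14 = 1.774/0.14 = 12.67 rad.
In degrees: β = 12.67 × 180/π = 726°.

β_min ≈ 726°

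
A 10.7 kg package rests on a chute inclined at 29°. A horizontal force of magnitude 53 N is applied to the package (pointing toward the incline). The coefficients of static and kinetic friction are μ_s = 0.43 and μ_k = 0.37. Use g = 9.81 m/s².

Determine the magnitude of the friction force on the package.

Normal direction: N = m g cos θ + P sin θ = 117.5 N.
Parallel to the incline: P cos θ − m g sin θ = 46.35 − 50.89 = -4.534 N; the friction needed to balance this is 4.534 N acting up the slope.
The limit of static friction is μ_s N = 50.53 N.
|f_req| = 4.534 ≤ 50.53 N → the package is in equilibrium; friction equals the required value.

f ≈ 4.53 N (up the incline)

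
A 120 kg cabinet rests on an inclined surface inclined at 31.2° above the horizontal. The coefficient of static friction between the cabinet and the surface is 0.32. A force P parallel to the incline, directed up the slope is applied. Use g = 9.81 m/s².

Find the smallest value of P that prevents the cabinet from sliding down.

The cabinet tends to slide down (tan θ > μ_s), so at the point of impending slip friction acts up-slope at its limit: f = μ_s N.
P is parallel to the surface, so N = m g cos θ = 1010 N.
Along the incline: P + μ_s N = m g sin θ, so P = 610 − 0.32×1010 = 288 N.

P_min ≈ 288 N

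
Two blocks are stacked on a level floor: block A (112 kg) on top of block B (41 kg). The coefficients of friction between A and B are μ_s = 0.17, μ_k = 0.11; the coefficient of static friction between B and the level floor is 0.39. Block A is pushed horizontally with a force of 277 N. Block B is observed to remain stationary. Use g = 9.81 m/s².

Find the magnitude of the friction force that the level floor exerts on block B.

Normal force at the A–B interface: N₁ = m_A g = 1099 N.
So the A–B interface can sustain at most μ_s N₁ = 186.8 N of static friction.
Since P = 277 N > 186.8 N, A slides on B; the A–B friction is kinetic: f₁ = μ_k N₁ = 0.11×1099 = 121 N.
B experiences an equal 121 N forward from A (third law). B is in equilibrium, so the floor supplies f₂ = 121 N of static friction (limit μ_s(m_A+m_B)g = 585.4 N, not exceeded).

f ≈ 121 N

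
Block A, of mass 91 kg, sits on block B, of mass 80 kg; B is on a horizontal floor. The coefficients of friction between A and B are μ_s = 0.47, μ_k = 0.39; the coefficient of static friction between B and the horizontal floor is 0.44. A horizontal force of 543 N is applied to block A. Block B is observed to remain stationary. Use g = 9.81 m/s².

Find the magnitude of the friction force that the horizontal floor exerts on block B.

Normal force at the A–B interface: N₁ = m_A g = 892.7 N.
Maximum static friction on A from B: μ_s N₁ = 0.47×892.7 = 419.6 N.
Since P = 543 N > 419.6 N, A slides on B; the A–B friction is kinetic: f₁ = μ_k N₁ = 0.39×892.7 = 348 N.
By Newton's third law B feels 348 N forward from A. With B stationary, the floor's static friction on B balances it: f₂ = 348 N (well within μ_s(m_A+m_B)g = 738.1 N).

f ≈ 348 N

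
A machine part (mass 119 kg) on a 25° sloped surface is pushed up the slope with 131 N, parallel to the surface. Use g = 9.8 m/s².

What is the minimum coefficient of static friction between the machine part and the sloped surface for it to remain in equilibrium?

N = m g cos θ = 1057 N.
Friction must make up the shortfall along the incline: f = m g sin θ − P = 492.9 − 131 = 361.9 N.
At the threshold f = μ_s N, so μ_s,min = 361.9/1057 = 0.342.

μ_s,min ≈ 0.342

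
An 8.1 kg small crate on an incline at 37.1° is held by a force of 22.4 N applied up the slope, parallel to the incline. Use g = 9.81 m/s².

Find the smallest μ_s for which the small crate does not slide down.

μ_s,min ≈ 0.403

N = m g cos θ = 63.38 N.
Friction must make up the shortfall along the incline: f = m g sin θ − P = 47.93 − 22.4 = 25.53 N.
At the threshold f = μ_s N, so μ_s,min = 25.53/63.38 = 0.403.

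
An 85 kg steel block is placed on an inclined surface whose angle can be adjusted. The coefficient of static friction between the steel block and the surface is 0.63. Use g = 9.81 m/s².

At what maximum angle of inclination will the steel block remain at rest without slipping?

θ_max ≈ 32.2°

At the slip threshold, m g sin θ = μ_s · m g cos θ, so tan θ = μ_s.
θ_max = arctan(0.63) = 32.2°.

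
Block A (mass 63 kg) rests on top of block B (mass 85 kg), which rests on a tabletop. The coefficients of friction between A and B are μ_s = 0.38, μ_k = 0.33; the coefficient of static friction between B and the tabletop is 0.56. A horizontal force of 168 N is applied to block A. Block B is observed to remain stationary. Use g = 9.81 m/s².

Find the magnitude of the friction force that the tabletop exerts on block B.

f ≈ 168 N

Between the blocks, N₁ = m_A g = 618 N.
So the A–B interface can sustain at most μ_s N₁ = 234.9 N of static friction.
Since P = 168 N ≤ 234.9 N, A does not slip on B; friction on A equals P = 168 N.
B experiences an equal 168 N forward from A (third law). B is in equilibrium, so the floor supplies f₂ = 168 N of static friction (limit μ_s(m_A+m_B)g = 813.1 N, not exceeded).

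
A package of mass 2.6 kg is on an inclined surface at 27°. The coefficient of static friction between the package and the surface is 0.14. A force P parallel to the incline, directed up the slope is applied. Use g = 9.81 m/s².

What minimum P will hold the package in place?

P_min ≈ 8.4 N

The package tends to slide down (tan θ > μ_s), so at the point of impending slip friction acts up-slope at its limit: f = μ_s N.
P is parallel to the surface, so N = m g cos θ = 22.7 N.
Along the incline: P + μ_s N = m g sin θ, so P = 11.6 − 0.14×22.7 = 8.4 N.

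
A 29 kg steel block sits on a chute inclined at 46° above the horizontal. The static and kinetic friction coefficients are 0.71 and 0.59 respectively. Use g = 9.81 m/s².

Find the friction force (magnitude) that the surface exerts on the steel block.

f ≈ 117 N (up the incline)

The normal reaction is N = m g cos θ = 197.6 N.
Along the slope the weight component is m g sin θ = 204.6 N; friction must supply exactly this, acting up-slope.
Maximum static friction available: μ_s N = 0.71 × 197.6 = 140.3 N.
Since |204.6| > 140.3 N, static friction cannot hold it; the steel block slides down the incline and kinetic friction applies: f = μ_k N = 0.59 × 197.6 = 117 N.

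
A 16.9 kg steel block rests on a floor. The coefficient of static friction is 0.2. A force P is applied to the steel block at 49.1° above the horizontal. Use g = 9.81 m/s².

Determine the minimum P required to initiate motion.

P ≈ 41.1 N

N = m g − P sin α (the pull lifts the steel block).
At impending slip, P cos α = μ_s N = μ_s (m g − P sin α).
Solving: P (cos α + μ_s sin α) = μ_s m g → P = 0.2×166/(cos 49.1° + 0.2 sin 49.1°) = 33.2/0.8059 = 41.1 N.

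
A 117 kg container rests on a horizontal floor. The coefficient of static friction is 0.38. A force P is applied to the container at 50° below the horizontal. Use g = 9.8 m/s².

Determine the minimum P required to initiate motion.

N = m g + P sin α (the push presses the container into the horizontal floor).
At impending slip, P cos α = μ_s N = μ_s (m g + P sin α).
Solving: P (cos α − μ_s sin α) = μ_s m g → P = 0.38×1150/(cos 50° − 0.38 sin 50°) = 436/0.3517 = 1240 N.

P ≈ 1240 N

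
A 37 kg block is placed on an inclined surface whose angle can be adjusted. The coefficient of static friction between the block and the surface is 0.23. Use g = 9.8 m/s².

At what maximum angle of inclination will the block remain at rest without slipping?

θ_max ≈ 13°

At the slip threshold, m g sin θ = μ_s · m g cos θ, so tan θ = μ_s.
θ_max = arctan(0.23) = 13°.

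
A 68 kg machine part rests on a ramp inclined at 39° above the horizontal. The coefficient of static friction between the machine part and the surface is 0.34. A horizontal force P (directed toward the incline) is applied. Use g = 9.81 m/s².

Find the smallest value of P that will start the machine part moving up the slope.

At impending motion up the slope, friction acts down-slope at its limit: f = μ_s N.
Perpendicular to the incline: N = m g cos θ + P sin θ.
Along the incline: P cos θ = m g sin θ + μ_s N = m g sin θ + μ_s (m g cos θ + P sin θ).
Solving, P (cos θ − μ_s sin θ) = m g (sin θ + μ_s cos θ), so P = 68×9.81×(sin 39° + 0.34 cos 39°)/(cos 39° − 0.34 sin 39°) = 667×0.8936/0.5632 = 1060 N.

P ≈ 1060 N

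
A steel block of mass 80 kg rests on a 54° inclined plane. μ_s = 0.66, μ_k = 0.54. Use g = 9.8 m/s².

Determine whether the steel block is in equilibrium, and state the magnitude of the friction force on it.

f ≈ 249 N

N = m g cos θ = 461 N.
Down-slope weight component: m g sin θ = 634 N.
μ_s N = 304 N.
634 > 304 N, so it slides; kinetic friction f = μ_k N = 0.54×461 = 249 N.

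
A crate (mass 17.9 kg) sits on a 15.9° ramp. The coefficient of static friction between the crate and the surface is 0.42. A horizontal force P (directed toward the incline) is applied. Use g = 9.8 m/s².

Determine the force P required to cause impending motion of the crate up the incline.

At impending motion up the slope, friction acts down-slope at its limit: f = μ_s N.
Perpendicular to the incline: N = m g cos θ + P sin θ.
Along the incline: P cos θ = m g sin θ + μ_s N = m g sin θ + μ_s (m g cos θ + P sin θ).
Solving, P (cos θ − μ_s sin θ) = m g (sin θ + μ_s cos θ), so P = 17.9×9.8×(sin 15.9° + 0.42 cos 15.9°)/(cos 15.9° − 0.42 sin 15.9°) = 175×0.6779/0.8467 = 140 N.

P ≈ 140 N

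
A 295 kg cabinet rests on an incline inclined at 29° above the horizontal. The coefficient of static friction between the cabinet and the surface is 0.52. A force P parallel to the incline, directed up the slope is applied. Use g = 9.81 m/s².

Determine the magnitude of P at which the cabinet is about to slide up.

At impending motion up the slope, friction acts down-slope at its limit: f = μ_s N.
P is parallel to the surface, so N = m g cos θ = 2530 N.
Along the incline: P = m g sin θ + μ_s N = 1400 + 0.52×2530 = 2720 N.

P ≈ 2720 N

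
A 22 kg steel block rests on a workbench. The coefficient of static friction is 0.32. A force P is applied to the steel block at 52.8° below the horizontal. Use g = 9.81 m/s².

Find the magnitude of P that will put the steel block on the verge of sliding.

N = m g + P sin α (the push presses the steel block into the workbench).
At impending slip, P cos α = μ_s N = μ_s (m g + P sin α).
Solving: P (cos α − μ_s sin α) = μ_s m g → P = 0.32×216/(cos 52.8° − 0.32 sin 52.8°) = 69.1/0.3497 = 197 N.

P ≈ 197 N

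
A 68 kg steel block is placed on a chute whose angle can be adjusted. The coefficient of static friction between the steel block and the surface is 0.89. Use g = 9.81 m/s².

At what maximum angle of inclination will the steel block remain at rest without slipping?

θ_max ≈ 41.7°

At the slip threshold, m g sin θ = μ_s · m g cos θ, so tan θ = μ_s.
θ_max = arctan(0.89) = 41.7°.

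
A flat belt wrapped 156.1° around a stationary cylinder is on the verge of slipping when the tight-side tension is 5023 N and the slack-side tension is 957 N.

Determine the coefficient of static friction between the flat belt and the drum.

T₂/T₁ = e^{μβ} → μ = ln(T₂/T₁)/β.
β = 156.1° = 2.724 rad.
μ = ln(5023/957)/2.724 = ln(5.249)/2.724 = 0.609.

μ ≈ 0.609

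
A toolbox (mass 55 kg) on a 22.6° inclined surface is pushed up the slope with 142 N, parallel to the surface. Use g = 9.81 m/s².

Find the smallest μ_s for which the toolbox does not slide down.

μ_s,min ≈ 0.131

N = m g cos θ = 498.1 N.
Friction must make up the shortfall along the incline: f = m g sin θ − P = 207.3 − 142 = 65.35 N.
At the threshold f = μ_s N, so μ_s,min = 65.35/498.1 = 0.131.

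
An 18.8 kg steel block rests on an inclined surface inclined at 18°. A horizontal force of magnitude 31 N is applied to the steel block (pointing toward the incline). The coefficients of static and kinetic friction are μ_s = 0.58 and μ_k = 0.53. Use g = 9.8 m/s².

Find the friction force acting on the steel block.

The horizontal push has a component P sin θ into the surface, so N = m g cos θ + P sin θ = 175.2 + 9.58 = 184.8 N.
Parallel to the incline: P cos θ − m g sin θ = 29.48 − 56.93 = -27.45 N; the friction needed to balance this is 27.45 N acting up the slope.
Maximum static friction: μ_s N = 0.58 × 184.8 = 107.2 N.
|f_req| = 27.45 ≤ 107.2 N → the steel block is in equilibrium; friction equals the required value.

f ≈ 27.5 N (up the incline)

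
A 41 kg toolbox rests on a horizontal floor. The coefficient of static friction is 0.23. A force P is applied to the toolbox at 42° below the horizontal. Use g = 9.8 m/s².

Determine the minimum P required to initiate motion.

N = m g + P sin α (the push presses the toolbox into the horizontal floor).
At impending slip, P cos α = μ_s N = μ_s (m g + P sin α).
Solving: P (cos α − μ_s sin α) = μ_s m g → P = 0.23×402/(cos 42° − 0.23 sin 42°) = 92.4/0.5892 = 157 N.

P ≈ 157 N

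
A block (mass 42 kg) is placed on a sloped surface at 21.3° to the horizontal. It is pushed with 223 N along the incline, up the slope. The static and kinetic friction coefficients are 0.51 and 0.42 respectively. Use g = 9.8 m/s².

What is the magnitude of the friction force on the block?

f ≈ 73.5 N (down the incline)

The normal reaction is N = m g cos θ = 383.5 N.
Parallel to the incline, ΣF = 0 gives f = m g sin θ − P = 149.5 − 223 = -73.49 N (up-slope positive).
Static friction can supply at most μ_s N = 195.6 N.
Since |-73.49| ≤ 195.6 N, no slip — friction simply equals what equilibrium demands.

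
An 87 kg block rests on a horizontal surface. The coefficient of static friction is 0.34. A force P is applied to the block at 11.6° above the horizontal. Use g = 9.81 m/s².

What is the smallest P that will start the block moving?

P ≈ 277 N

N = m g − P sin α (the pull lifts the block).
At impending slip, P cos α = μ_s N = μ_s (m g − P sin α).
Solving: P (cos α + μ_s sin α) = μ_s m g → P = 0.34×853/(cos 11.6° + 0.34 sin 11.6°) = 290/1.048 = 277 N.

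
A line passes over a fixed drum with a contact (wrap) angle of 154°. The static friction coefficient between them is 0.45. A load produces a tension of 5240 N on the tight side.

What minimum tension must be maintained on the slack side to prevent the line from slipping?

T_min ≈ 1560 N

Capstan equation at impending slip: T_tight/T_slack = e^{μβ}.
β = 154° = 2.688 rad; e^{μβ} = e^{0.45×2.688} = 3.352.
T_slack = T_tight / e^{μβ} = 5240 / 3.352 = 1560 N.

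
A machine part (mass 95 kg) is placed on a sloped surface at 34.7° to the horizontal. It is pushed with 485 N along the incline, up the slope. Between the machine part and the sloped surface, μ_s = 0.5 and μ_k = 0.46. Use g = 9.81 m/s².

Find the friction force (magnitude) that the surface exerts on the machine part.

Normal force: N = m g cos θ = 95 × 9.81 × cos 34.7° = 766.2 N.
The friction needed for equilibrium is m g sin θ − P = 530.5 − 485 = 45.54 N, measured positive up-slope.
Maximum static friction available: μ_s N = 0.5 × 766.2 = 383.1 N.
Since |45.54| ≤ 383.1 N, no slip — friction simply equals what equilibrium demands.

f ≈ 45.5 N (up the incline)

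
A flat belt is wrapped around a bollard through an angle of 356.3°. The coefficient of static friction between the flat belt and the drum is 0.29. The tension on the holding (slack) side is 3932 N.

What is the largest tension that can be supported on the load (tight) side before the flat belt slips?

At impending slip the capstan equation gives T₂/T₁ = e^{μβ} with β in radians.
β = 356.3° × π/180 = 6.219 rad.
e^{μβ} = e^{0.29×6.219} = 6.07.
T₂ = T₁ · e^{μβ} = 3932 × 6.07 = 23900 N.

T_max ≈ 23900 N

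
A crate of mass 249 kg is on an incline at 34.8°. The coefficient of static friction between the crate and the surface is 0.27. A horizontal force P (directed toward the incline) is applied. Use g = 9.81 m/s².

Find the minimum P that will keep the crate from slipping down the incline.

The crate tends to slide down (tan θ > μ_s), so at the point of impending slip friction acts up-slope at its limit: f = μ_s N.
Perpendicular to the incline: N = m g cos θ + P sin θ.
Along the incline: P cos θ + μ_s N = m g sin θ, i.e. P cos θ + μ_s (m g cos θ + P sin θ) = m g sin θ.
Solving, P (cos θ + μ_s sin θ) = m g (sin θ − μ_s cos θ), so P = 2440×0.349/0.9752 = 874 N.

P_min ≈ 874 N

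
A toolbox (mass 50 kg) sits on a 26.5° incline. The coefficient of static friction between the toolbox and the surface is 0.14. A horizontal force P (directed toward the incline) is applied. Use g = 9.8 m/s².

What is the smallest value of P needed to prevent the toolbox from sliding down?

P_min ≈ 164 N

The toolbox tends to slide down (tan θ > μ_s), so at the point of impending slip friction acts up-slope at its limit: f = μ_s N.
Perpendicular to the incline: N = m g cos θ + P sin θ.
Along the incline: P cos θ + μ_s N = m g sin θ, i.e. P cos θ + μ_s (m g cos θ + P sin θ) = m g sin θ.
Solving, P (cos θ + μ_s sin θ) = m g (sin θ − μ_s cos θ), so P = 490×0.3209/0.9574 = 164 N.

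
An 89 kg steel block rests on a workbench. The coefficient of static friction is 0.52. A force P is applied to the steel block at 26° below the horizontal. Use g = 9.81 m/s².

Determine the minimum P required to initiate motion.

P ≈ 677 N

N = m g + P sin α (the push presses the steel block into the workbench).
At impending slip, P cos α = μ_s N = μ_s (m g + P sin α).
Solving: P (cos α − μ_s sin α) = μ_s m g → P = 0.52×873/(cos 26° − 0.52 sin 26°) = 454/0.6708 = 677 N.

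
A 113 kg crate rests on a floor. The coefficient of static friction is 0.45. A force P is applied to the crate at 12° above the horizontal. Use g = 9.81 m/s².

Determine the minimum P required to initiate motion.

P ≈ 465 N

N = m g − P sin α (the pull lifts the crate).
At impending slip, P cos α = μ_s N = μ_s (m g − P sin α).
Solving: P (cos α + μ_s sin α) = μ_s m g → P = 0.45×1110/(cos 12° + 0.45 sin 12°) = 499/1.072 = 465 N.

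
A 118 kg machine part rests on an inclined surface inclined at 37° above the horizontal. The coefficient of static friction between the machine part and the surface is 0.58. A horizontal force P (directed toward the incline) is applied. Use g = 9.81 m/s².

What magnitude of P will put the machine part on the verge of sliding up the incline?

At impending motion up the slope, friction acts down-slope at its limit: f = μ_s N.
Perpendicular to the incline: N = m g cos θ + P sin θ.
Along the incline: P cos θ = m g sin θ + μ_s N = m g sin θ + μ_s (m g cos θ + P sin θ).
Solving, P (cos θ − μ_s sin θ) = m g (sin θ + μ_s cos θ), so P = 118×9.81×(sin 37° + 0.58 cos 37°)/(cos 37° − 0.58 sin 37°) = 1160×1.065/0.4496 = 2740 N.

P ≈ 2740 N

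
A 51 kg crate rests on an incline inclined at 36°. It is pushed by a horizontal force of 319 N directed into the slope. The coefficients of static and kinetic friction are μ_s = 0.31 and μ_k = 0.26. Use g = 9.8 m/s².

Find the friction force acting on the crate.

f ≈ 35.7 N (up the incline)

The horizontal push has a component P sin θ into the surface, so N = m g cos θ + P sin θ = 404.3 + 187.5 = 591.9 N.
Along the incline, the net driving force (taking up-slope positive) is P cos θ − m g sin θ = 258.1 − 293.8 = -35.7 N, so equilibrium requires friction f = 35.7 N (up-slope).
The limit of static friction is μ_s N = 183.5 N.
Since 35.7 N is within the 183.5 N limit, the crate stays put and friction is exactly 35.7 N.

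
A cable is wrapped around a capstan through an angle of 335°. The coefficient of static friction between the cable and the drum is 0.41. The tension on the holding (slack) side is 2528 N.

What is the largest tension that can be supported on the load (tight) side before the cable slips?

T_max ≈ 27800 N

At impending slip the capstan equation gives T₂/T₁ = e^{μβ} with β in radians.
β = 335° × π/180 = 5.847 rad.
e^{μβ} = e^{0.41×5.847} = 10.99.
T₂ = T₁ · e^{μβ} = 2528 × 10.99 = 27800 N.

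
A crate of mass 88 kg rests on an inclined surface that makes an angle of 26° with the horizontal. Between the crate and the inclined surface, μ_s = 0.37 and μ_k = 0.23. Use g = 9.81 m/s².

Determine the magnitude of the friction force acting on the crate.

Normal force: N = m g cos θ = 88 × 9.81 × cos 26° = 775.9 N.
For equilibrium along the incline, friction must balance the weight component: f = m g sin θ = 378.4 N up the slope.
Static friction can supply at most μ_s N = 287.1 N.
Since |378.4| > 287.1 N, static friction cannot hold it; the crate slides down the incline and kinetic friction applies: f = μ_k N = 0.23 × 775.9 = 178 N.

f ≈ 178 N (up the incline)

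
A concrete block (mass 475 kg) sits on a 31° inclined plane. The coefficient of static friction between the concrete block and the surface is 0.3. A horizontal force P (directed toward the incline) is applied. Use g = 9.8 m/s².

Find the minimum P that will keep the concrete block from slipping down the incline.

The concrete block tends to slide down (tan θ > μ_s), so at the point of impending slip friction acts up-slope at its limit: f = μ_s N.
Perpendicular to the incline: N = m g cos θ + P sin θ.
Along the incline: P cos θ + μ_s N = m g sin θ, i.e. P cos θ + μ_s (m g cos θ + P sin θ) = m g sin θ.
Solving, P (cos θ + μ_s sin θ) = m g (sin θ − μ_s cos θ), so P = 4660×0.2579/1.012 = 1190 N.

P_min ≈ 1190 N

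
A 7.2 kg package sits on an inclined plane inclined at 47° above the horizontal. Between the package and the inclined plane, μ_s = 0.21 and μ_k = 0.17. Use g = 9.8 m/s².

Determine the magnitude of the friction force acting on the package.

f ≈ 8.18 N (up the incline)

The normal reaction is N = m g cos θ = 48.12 N.
Along the slope the weight component is m g sin θ = 51.6 N; friction must supply exactly this, acting up-slope.
Maximum static friction available: μ_s N = 0.21 × 48.12 = 10.11 N.
Since |51.6| > 10.11 N, static friction cannot hold it; the package slides down the incline and kinetic friction applies: f = μ_k N = 0.17 × 48.12 = 8.18 N.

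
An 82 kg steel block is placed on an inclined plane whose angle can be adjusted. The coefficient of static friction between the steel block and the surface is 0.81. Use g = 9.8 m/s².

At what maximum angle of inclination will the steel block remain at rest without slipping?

θ_max ≈ 39°

At the slip threshold, m g sin θ = μ_s · m g cos θ, so tan θ = μ_s.
θ_max = arctan(0.81) = 39°.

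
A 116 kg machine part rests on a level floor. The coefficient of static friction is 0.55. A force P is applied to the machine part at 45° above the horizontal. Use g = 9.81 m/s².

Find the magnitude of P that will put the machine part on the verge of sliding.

N = m g − P sin α (the pull lifts the machine part).
At impending slip, P cos α = μ_s N = μ_s (m g − P sin α).
Solving: P (cos α + μ_s sin α) = μ_s m g → P = 0.55×1140/(cos 45° + 0.55 sin 45°) = 626/1.096 = 571 N.

P ≈ 571 N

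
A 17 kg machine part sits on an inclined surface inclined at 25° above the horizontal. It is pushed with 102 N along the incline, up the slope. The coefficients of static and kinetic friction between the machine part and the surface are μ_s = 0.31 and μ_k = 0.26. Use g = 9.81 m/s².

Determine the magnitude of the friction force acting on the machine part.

Normal force: N = m g cos θ = 17 × 9.81 × cos 25° = 151.1 N.
For equilibrium along the incline the friction force must supply f = m g sin θ − P = 70.48 − 102 = -31.52 N (positive meaning up-slope).
The static-friction ceiling is μ_s N = 0.31 × 151.1 = 46.85 N.
Since |-31.52| ≤ 46.85 N, the machine part remains in static equilibrium and friction takes exactly the required value.

f ≈ 31.5 N (down the incline)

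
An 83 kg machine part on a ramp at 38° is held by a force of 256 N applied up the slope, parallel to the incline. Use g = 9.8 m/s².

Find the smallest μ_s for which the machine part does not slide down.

N = m g cos θ = 641 N.
Friction must make up the shortfall along the incline: f = m g sin θ − P = 500.8 − 256 = 244.8 N.
At the threshold f = μ_s N, so μ_s,min = 244.8/641 = 0.382.

μ_s,min ≈ 0.382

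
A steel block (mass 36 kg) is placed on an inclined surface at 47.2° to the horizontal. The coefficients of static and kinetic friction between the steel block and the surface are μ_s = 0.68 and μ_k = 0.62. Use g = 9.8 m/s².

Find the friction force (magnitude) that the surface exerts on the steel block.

f ≈ 149 N (up the incline)

Perpendicular to the surface, N = m g cos θ = 36·9.8·cos 47.2° = 239.7 N.
For equilibrium along the incline, friction must balance the weight component: f = m g sin θ = 258.9 N up the slope.
The static-friction ceiling is μ_s N = 0.68 × 239.7 = 163 N.
|258.9| exceeds 163 N, so the steel block slips down-slope; friction is kinetic, f = μ_k N = 0.62×239.7 = 149 N.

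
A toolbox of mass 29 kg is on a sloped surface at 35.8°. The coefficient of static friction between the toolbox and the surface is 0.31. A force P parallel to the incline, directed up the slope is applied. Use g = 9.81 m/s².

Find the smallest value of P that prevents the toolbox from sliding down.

P_min ≈ 94.9 N

The toolbox tends to slide down (tan θ > μ_s), so at the point of impending slip friction acts up-slope at its limit: f = μ_s N.
P is parallel to the surface, so N = m g cos θ = 231 N.
Along the incline: P + μ_s N = m g sin θ, so P = 166 − 0.31×231 = 94.9 N.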